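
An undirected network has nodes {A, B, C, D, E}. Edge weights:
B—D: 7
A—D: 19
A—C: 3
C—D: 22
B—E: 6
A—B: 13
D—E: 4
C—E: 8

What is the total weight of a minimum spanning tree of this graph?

21

Prim's algorithm from C:
Step 1: frontier [A—C 3, C—E 8, C—D 22] → take A—C (3); add A.
Step 2: frontier [A—B 13, A—D 19, C—E 8, C—D 22] → take C—E (8); add E.
Step 3: frontier [A—B 13, A—D 19, C—D 22, D—E 4, B—E 6] → take D—E (4); add D.
Step 4: frontier [A—B 13, B—D 7, B—E 6] → take B—E (6); add B.
MST edges: A—C, C—E, D—E, B—E; total weight 3+8+4+6 = 21.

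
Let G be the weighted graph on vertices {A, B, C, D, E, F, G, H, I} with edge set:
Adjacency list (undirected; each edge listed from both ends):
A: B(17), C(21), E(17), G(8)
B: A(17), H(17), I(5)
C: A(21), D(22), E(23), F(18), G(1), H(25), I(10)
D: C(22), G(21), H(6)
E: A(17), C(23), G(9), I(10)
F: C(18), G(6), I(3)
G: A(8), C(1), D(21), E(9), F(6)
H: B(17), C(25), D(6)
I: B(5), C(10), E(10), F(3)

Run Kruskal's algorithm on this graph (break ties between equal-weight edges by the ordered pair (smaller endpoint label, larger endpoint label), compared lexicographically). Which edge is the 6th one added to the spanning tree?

Kruskal's algorithm — process edges by increasing weight (ties by edge label):
C G (1): add — endpoints in different components.
F I (3): add — endpoints in different components.
B I (5): add — endpoints in different components.
D H (6): add — endpoints in different components.
F G (6): add — endpoints in different components.
A G (8): add — endpoints in different components.
E G (9): add — endpoints in different components.
C I (10): skip — C and I already connected.
E I (10): skip — E and I already connected.
A B (17): skip — A and B already connected.
A E (17): skip — A and E already connected.
B H (17): add — endpoints in different components.
The 6th edge added is A G.

A-G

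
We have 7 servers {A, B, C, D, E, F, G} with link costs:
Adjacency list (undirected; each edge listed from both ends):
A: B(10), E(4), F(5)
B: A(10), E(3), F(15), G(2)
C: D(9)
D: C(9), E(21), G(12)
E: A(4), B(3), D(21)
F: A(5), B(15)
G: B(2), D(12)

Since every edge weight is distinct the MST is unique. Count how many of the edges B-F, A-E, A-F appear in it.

2

Kruskal: consider edges lightest-first.
B-G (2): add. Components now {A} {B,G} {C} {D} {E} {F}
B-E (3): add. Components now {A} {B,E,G} {C} {D} {F}
A-E (4): add. Components now {A,B,E,G} {C} {D} {F}
A-F (5): add. Components now {A,B,E,F,G} {C} {D}
C-D (9): add. Components now {A,B,E,F,G} {C,D}
A-B (10): skip — A and B already connected.
D-G (12): add. Components now {A,B,C,D,E,F,G}
MST edge set: {B-G, B-E, A-E, A-F, C-D, D-G}.
Of the listed edges, {A-E, A-F} are in the MST → 2.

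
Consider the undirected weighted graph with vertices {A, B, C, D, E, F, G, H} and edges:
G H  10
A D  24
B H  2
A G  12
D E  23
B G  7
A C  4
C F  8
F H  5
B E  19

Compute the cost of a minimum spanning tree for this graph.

Grow the tree from B using Prim:
Step 1: cheapest edge leaving the tree is B H (2); add H.
Step 2: cheapest edge leaving the tree is F H (5); add F.
Step 3: cheapest edge leaving the tree is B G (7); add G.
Step 4: cheapest edge leaving the tree is C F (8); add C.
Step 5: cheapest edge leaving the tree is A C (4); add A.
Step 6: cheapest edge leaving the tree is B E (19); add E.
Step 7: cheapest edge leaving the tree is D E (23); add D.
MST edges: B H, F H, B G, C F, A C, B E, D E; total weight 2+5+7+8+4+19+23 = 68.

68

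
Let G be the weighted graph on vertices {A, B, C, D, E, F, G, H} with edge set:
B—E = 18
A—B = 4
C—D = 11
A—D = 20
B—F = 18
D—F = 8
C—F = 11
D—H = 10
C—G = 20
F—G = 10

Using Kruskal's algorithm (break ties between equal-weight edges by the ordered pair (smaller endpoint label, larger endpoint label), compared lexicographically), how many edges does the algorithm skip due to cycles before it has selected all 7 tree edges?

1

Sort edges by weight, then run Kruskal:
A—B (4): add — endpoints in different components.
D—F (8): add — endpoints in different components.
D—H (10): add — endpoints in different components.
F—G (10): add — endpoints in different components.
C—D (11): add — endpoints in different components.
C—F (11): skip — C and F already connected.
B—E (18): add — endpoints in different components.
B—F (18): add — endpoints in different components.
Edges rejected before the tree was complete: 1.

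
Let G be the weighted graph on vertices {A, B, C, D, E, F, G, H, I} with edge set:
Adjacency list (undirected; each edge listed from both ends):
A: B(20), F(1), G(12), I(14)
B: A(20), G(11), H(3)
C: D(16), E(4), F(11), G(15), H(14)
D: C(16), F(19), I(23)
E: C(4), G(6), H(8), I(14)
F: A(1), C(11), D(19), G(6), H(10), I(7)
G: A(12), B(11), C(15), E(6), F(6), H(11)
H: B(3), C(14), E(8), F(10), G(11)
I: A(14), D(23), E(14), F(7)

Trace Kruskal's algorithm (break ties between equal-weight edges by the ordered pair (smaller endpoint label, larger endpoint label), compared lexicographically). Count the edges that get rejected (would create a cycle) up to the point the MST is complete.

9

Kruskal: consider edges lightest-first.
A—F (1): add — endpoints in different components.
B—H (3): add — endpoints in different components.
C—E (4): add — endpoints in different components.
E—G (6): add — endpoints in different components.
F—G (6): add — endpoints in different components.
F—I (7): add — endpoints in different components.
E—H (8): add — endpoints in different components.
F—H (10): skip — F and H already connected.
B—G (11): skip — B and G already connected.
C—F (11): skip — C and F already connected.
G—H (11): skip — G and H already connected.
A—G (12): skip — A and G already connected.
A—I (14): skip — A and I already connected.
C—H (14): skip — C and H already connected.
E—I (14): skip — E and I already connected.
C—G (15): skip — C and G already connected.
C—D (16): add — endpoints in different components.
Edges rejected before the tree was complete: 9.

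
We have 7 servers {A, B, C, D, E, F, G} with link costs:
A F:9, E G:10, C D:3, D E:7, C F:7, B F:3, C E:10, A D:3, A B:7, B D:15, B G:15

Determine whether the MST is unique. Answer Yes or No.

Kruskal's algorithm — process edges by increasing weight (ties by edge label):
A D (3): add — endpoints in different components.
B F (3): add — endpoints in different components.
C D (3): add — endpoints in different components.
A B (7): add — endpoints in different components.
C F (7): skip — C and F already connected.
D E (7): add — endpoints in different components.
A F (9): skip — A and F already connected.
C E (10): skip — C and E already connected.
E G (10): add — endpoints in different components.
Non-tree edge C F has weight 7, equal to the heaviest edge on its tree cycle — swapping gives another MST of the same weight. Not unique.

No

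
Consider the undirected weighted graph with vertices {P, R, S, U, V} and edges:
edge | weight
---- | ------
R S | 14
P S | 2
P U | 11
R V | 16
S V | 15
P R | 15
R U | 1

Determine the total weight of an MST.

29

Kruskal: consider edges lightest-first.
R U (1): add. Components now {R,U} {S} {P} {V}
P S (2): add. Components now {R,U} {P,S} {V}
P U (11): add. Components now {P,R,S,U} {V}
R S (14): skip — R and S already connected.
P R (15): skip — R and P already connected.
S V (15): add. Components now {P,R,S,U,V}
MST edges: R U, P S, P U, S V; total weight 1+2+11+15 = 29.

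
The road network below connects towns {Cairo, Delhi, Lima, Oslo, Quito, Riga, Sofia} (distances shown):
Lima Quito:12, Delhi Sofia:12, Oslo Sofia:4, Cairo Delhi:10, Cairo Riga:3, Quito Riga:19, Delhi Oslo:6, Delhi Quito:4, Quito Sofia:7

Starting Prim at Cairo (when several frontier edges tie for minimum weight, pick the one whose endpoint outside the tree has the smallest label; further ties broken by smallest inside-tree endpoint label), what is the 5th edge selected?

Oslo-Sofia

Grow the tree from Cairo using Prim:
Step 1: frontier [Cairo Riga 3, Cairo Delhi 10] → take Cairo Riga (3); add Riga.
Step 2: frontier [Cairo Delhi 10, Quito Riga 19] → take Cairo Delhi (10); add Delhi.
Step 3: frontier [Delhi Quito 4, Delhi Oslo 6, Delhi Sofia 12, Quito Riga 19] → take Delhi Quito (4); add Quito.
Step 4: frontier [Delhi Oslo 6, Delhi Sofia 12, Quito Sofia 7, Lima Quito 12] → take Delhi Oslo (6); add Oslo.
Step 5: frontier [Delhi Sofia 12, Oslo Sofia 4, Quito Sofia 7, Lima Quito 12] → take Oslo Sofia (4); add Sofia.
Step 6: frontier [Lima Quito 12] → take Lima Quito (12); add Lima.
The 5th edge added is Oslo Sofia.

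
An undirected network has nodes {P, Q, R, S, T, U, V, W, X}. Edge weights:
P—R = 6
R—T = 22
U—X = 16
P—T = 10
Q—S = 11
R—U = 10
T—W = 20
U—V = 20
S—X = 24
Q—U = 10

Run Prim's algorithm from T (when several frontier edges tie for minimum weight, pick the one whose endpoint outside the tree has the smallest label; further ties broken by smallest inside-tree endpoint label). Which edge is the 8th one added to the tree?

T-W

Prim's algorithm from T:
Step 1: frontier [P—T 10, T—W 20, R—T 22] → take P—T (10); add P.
Step 2: frontier [P—R 6, T—W 20, R—T 22] → take P—R (6); add R.
Step 3: frontier [R—U 10, T—W 20] → take R—U (10); add U.
Step 4: frontier [T—W 20, Q—U 10, U—X 16, U—V 20] → take Q—U (10); add Q.
Step 5: frontier [Q—S 11, T—W 20, U—X 16, U—V 20] → take Q—S (11); add S.
Step 6: frontier [S—X 24, T—W 20, U—X 16, U—V 20] → take U—X (16); add X.
Step 7: frontier [T—W 20, U—V 20] → take U—V (20); add V.
Step 8: frontier [T—W 20] → take T—W (20); add W.
The 8th edge added is T—W.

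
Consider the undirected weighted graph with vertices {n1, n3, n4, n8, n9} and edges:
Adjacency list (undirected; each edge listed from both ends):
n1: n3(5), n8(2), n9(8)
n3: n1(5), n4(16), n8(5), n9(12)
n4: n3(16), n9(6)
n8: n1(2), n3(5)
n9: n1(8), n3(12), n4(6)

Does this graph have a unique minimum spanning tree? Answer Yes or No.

Sort edges by weight, then run Kruskal:
n1 n8 (2): add. Components now {n1,n8} {n4} {n9} {n3}
n1 n3 (5): add. Components now {n1,n3,n8} {n4} {n9}
n3 n8 (5): skip — n8 and n3 already connected.
n4 n9 (6): add. Components now {n1,n3,n8} {n4,n9}
n1 n9 (8): add. Components now {n1,n3,n4,n8,n9}
Non-tree edge n3 n8 has weight 5, equal to the heaviest edge on its tree cycle — swapping gives another MST of the same weight. Not unique.

No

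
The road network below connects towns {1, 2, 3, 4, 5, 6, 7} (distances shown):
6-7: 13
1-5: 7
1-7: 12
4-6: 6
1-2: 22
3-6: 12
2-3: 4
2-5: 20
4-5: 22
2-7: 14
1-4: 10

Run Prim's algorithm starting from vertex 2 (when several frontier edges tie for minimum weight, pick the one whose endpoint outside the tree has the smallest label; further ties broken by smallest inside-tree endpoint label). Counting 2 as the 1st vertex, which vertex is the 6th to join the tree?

5

Prim's algorithm from 2:
Step 1: cheapest edge leaving the tree is 2-3 (4); add 3.
Step 2: cheapest edge leaving the tree is 3-6 (12); add 6.
Step 3: cheapest edge leaving the tree is 4-6 (6); add 4.
Step 4: cheapest edge leaving the tree is 1-4 (10); add 1.
Step 5: cheapest edge leaving the tree is 1-5 (7); add 5.
Step 6: cheapest edge leaving the tree is 1-7 (12); add 7.
Vertex order: 2, 3, 6, 4, 1, 5, 7. The 6th vertex is 5.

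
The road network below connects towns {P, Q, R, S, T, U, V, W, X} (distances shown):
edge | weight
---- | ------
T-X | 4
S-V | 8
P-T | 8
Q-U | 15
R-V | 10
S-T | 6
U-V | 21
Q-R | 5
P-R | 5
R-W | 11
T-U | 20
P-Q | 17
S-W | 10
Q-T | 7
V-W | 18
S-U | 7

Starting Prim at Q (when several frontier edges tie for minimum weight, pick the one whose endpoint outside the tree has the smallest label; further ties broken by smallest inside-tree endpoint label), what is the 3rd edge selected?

Q-T

Prim, starting at Q.
Step 1: cheapest edge leaving the tree is Q-R (5); add R.
Step 2: cheapest edge leaving the tree is P-R (5); add P.
Step 3: cheapest edge leaving the tree is Q-T (7); add T.
Step 4: cheapest edge leaving the tree is T-X (4); add X.
Step 5: cheapest edge leaving the tree is S-T (6); add S.
Step 6: cheapest edge leaving the tree is S-U (7); add U.
Step 7: cheapest edge leaving the tree is S-V (8); add V.
Step 8: cheapest edge leaving the tree is S-W (10); add W.
The 3rd edge added is Q-T.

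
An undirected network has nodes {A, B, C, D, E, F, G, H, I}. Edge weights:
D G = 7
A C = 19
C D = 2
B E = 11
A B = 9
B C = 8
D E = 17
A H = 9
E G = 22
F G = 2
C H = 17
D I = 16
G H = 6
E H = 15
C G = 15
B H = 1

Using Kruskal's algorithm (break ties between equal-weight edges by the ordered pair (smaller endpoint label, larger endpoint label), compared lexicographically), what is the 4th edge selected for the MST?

G-H

Kruskal: consider edges lightest-first.
B H (1): add — endpoints in different components.
C D (2): add — endpoints in different components.
F G (2): add — endpoints in different components.
G H (6): add — endpoints in different components.
D G (7): add — endpoints in different components.
B C (8): skip — B and C already connected.
A B (9): add — endpoints in different components.
A H (9): skip — A and H already connected.
B E (11): add — endpoints in different components.
C G (15): skip — C and G already connected.
E H (15): skip — E and H already connected.
D I (16): add — endpoints in different components.
The 4th edge added is G H.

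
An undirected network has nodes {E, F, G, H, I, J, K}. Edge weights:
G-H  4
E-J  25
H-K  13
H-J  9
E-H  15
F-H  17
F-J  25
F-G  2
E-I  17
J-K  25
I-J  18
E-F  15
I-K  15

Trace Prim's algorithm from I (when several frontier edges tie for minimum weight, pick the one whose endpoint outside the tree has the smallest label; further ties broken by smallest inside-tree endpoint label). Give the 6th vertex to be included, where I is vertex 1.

Prim's algorithm from I:
Step 1: frontier [I-K 15, E-I 17, I-J 18] → take I-K (15); add K.
Step 2: frontier [E-I 17, I-J 18, H-K 13, J-K 25] → take H-K (13); add H.
Step 3: frontier [G-H 4, H-J 9, E-H 15, F-H 17, E-I 17, I-J 18, J-K 25] → take G-H (4); add G.
Step 4: frontier [F-G 2, H-J 9, E-H 15, F-H 17, E-I 17, I-J 18, J-K 25] → take F-G (2); add F.
Step 5: frontier [E-F 15, F-J 25, H-J 9, E-H 15, E-I 17, I-J 18, J-K 25] → take H-J (9); add J.
Step 6: frontier [E-F 15, E-H 15, E-I 17, E-J 25] → take E-F (15); add E.
Vertex order: I, K, H, G, F, J, E. The 6th vertex is J.

J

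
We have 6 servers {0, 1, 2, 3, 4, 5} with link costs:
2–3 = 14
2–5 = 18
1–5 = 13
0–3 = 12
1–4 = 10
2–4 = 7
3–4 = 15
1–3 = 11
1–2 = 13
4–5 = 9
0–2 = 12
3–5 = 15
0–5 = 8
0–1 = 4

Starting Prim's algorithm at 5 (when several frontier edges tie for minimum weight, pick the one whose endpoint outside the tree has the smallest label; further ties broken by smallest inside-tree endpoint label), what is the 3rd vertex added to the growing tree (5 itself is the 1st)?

1

Grow the tree from 5 using Prim:
Step 1: cheapest edge leaving the tree is 0–5 (8); add 0.
Step 2: cheapest edge leaving the tree is 0–1 (4); add 1.
Step 3: cheapest edge leaving the tree is 4–5 (9); add 4.
Step 4: cheapest edge leaving the tree is 2–4 (7); add 2.
Step 5: cheapest edge leaving the tree is 1–3 (11); add 3.
Vertex order: 5, 0, 1, 4, 2, 3. The 3rd vertex is 1.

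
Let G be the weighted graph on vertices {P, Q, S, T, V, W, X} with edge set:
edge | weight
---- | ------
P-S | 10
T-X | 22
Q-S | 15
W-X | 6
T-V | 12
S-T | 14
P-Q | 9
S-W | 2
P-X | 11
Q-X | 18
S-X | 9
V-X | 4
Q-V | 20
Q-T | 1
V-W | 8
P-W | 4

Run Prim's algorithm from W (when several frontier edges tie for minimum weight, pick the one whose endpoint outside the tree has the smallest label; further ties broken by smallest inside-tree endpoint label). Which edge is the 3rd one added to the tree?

Prim, starting at W.
Step 1: cheapest edge leaving the tree is S-W (2); add S.
Step 2: cheapest edge leaving the tree is P-W (4); add P.
Step 3: cheapest edge leaving the tree is W-X (6); add X.
Step 4: cheapest edge leaving the tree is V-X (4); add V.
Step 5: cheapest edge leaving the tree is P-Q (9); add Q.
Step 6: cheapest edge leaving the tree is Q-T (1); add T.
The 3rd edge added is W-X.

W-X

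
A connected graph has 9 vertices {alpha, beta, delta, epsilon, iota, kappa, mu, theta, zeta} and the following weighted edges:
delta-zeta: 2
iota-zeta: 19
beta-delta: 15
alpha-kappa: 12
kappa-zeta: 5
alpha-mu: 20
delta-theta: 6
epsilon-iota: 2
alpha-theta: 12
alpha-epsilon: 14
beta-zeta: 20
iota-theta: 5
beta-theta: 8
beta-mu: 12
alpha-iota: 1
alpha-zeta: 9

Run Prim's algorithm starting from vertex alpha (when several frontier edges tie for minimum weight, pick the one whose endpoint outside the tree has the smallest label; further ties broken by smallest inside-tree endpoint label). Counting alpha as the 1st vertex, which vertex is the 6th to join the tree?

Prim, starting at alpha.
Step 1: cheapest edge leaving the tree is alpha-iota (1); add iota.
Step 2: cheapest edge leaving the tree is epsilon-iota (2); add epsilon.
Step 3: cheapest edge leaving the tree is iota-theta (5); add theta.
Step 4: cheapest edge leaving the tree is delta-theta (6); add delta.
Step 5: cheapest edge leaving the tree is delta-zeta (2); add zeta.
Step 6: cheapest edge leaving the tree is kappa-zeta (5); add kappa.
Step 7: cheapest edge leaving the tree is beta-theta (8); add beta.
Step 8: cheapest edge leaving the tree is beta-mu (12); add mu.
Vertex order: alpha, iota, epsilon, theta, delta, zeta, kappa, beta, mu. The 6th vertex is zeta.

zeta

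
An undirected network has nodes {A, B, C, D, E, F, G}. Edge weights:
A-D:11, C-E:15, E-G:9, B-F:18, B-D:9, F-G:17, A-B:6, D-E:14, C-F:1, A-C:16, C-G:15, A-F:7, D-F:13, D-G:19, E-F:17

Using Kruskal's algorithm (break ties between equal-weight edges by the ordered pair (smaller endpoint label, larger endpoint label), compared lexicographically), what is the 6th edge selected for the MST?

Kruskal's algorithm — process edges by increasing weight (ties by edge label):
C-F (1): add. Components now {A} {B} {C,F} {D} {E} {G}
A-B (6): add. Components now {A,B} {C,F} {D} {E} {G}
A-F (7): add. Components now {A,B,C,F} {D} {E} {G}
B-D (9): add. Components now {A,B,C,D,F} {E} {G}
E-G (9): add. Components now {A,B,C,D,F} {E,G}
A-D (11): skip — A and D already connected.
D-F (13): skip — D and F already connected.
D-E (14): add. Components now {A,B,C,D,E,F,G}
The 6th edge added is D-E.

D-E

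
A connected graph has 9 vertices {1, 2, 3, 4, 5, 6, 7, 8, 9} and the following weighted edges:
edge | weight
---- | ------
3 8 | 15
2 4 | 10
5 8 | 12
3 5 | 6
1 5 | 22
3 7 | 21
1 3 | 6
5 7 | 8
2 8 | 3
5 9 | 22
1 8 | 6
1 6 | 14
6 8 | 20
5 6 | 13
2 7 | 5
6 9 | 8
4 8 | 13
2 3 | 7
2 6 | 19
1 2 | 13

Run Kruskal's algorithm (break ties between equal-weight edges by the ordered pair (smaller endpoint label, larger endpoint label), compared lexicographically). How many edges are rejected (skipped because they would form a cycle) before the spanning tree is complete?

5

Kruskal: consider edges lightest-first.
2 8 (3): add — endpoints in different components.
2 7 (5): add — endpoints in different components.
1 3 (6): add — endpoints in different components.
1 8 (6): add — endpoints in different components.
3 5 (6): add — endpoints in different components.
2 3 (7): skip — 2 and 3 already connected.
5 7 (8): skip — 5 and 7 already connected.
6 9 (8): add — endpoints in different components.
2 4 (10): add — endpoints in different components.
5 8 (12): skip — 5 and 8 already connected.
1 2 (13): skip — 1 and 2 already connected.
4 8 (13): skip — 4 and 8 already connected.
5 6 (13): add — endpoints in different components.
Edges rejected before the tree was complete: 5.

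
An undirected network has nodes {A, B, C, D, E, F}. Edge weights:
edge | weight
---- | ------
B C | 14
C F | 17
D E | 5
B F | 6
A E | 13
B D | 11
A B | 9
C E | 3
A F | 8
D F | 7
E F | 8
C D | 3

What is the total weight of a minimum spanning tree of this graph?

27

Prim, starting at F.
Step 1: frontier [B F 6, D F 7, A F 8, E F 8, C F 17] → take B F (6); add B.
Step 2: frontier [A B 9, B D 11, B C 14, D F 7, A F 8, E F 8, C F 17] → take D F (7); add D.
Step 3: frontier [A B 9, B C 14, C D 3, D E 5, A F 8, E F 8, C F 17] → take C D (3); add C.
Step 4: frontier [A B 9, C E 3, D E 5, A F 8, E F 8] → take C E (3); add E.
Step 5: frontier [A B 9, A E 13, A F 8] → take A F (8); add A.
MST edges: B F, D F, C D, C E, A F; total weight 6+7+3+3+8 = 27.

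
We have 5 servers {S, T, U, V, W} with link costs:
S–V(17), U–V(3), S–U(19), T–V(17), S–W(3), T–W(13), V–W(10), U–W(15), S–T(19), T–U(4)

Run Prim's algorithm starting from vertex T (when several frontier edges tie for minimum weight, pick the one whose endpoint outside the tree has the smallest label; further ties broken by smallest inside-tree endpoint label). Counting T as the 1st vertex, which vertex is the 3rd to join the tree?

Prim, starting at T.
Step 1: frontier [T–U 4, T–W 13, T–V 17, S–T 19] → take T–U (4); add U.
Step 2: frontier [T–W 13, T–V 17, S–T 19, U–V 3, U–W 15, S–U 19] → take U–V (3); add V.
Step 3: frontier [T–W 13, S–T 19, U–W 15, S–U 19, V–W 10, S–V 17] → take V–W (10); add W.
Step 4: frontier [S–T 19, S–U 19, S–V 17, S–W 3] → take S–W (3); add S.
Vertex order: T, U, V, W, S. The 3rd vertex is V.

V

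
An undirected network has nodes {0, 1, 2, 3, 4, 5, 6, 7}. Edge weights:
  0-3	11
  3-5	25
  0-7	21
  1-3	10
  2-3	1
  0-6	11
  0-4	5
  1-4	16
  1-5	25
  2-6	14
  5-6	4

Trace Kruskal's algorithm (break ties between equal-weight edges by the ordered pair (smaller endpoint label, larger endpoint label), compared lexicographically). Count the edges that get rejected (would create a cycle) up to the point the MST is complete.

Sort edges by weight, then run Kruskal:
2-3 (1): add — endpoints in different components.
5-6 (4): add — endpoints in different components.
0-4 (5): add — endpoints in different components.
1-3 (10): add — endpoints in different components.
0-3 (11): add — endpoints in different components.
0-6 (11): add — endpoints in different components.
2-6 (14): skip — 2 and 6 already connected.
1-4 (16): skip — 1 and 4 already connected.
0-7 (21): add — endpoints in different components.
Edges rejected before the tree was complete: 2.

2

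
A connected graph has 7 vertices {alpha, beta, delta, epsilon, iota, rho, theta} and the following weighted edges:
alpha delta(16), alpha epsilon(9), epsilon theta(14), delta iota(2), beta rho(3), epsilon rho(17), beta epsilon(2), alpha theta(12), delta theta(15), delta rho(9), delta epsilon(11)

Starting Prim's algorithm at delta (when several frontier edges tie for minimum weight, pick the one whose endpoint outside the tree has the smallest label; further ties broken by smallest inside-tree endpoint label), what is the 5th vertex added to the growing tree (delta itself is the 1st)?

epsilon

Prim, starting at delta.
Step 1: frontier [delta iota 2, delta rho 9, delta epsilon 11, delta theta 15, alpha delta 16] → take delta iota (2); add iota.
Step 2: frontier [delta rho 9, delta epsilon 11, delta theta 15, alpha delta 16] → take delta rho (9); add rho.
Step 3: frontier [delta epsilon 11, delta theta 15, alpha delta 16, beta rho 3, epsilon rho 17] → take beta rho (3); add beta.
Step 4: frontier [beta epsilon 2, delta epsilon 11, delta theta 15, alpha delta 16, epsilon rho 17] → take beta epsilon (2); add epsilon.
Step 5: frontier [delta theta 15, alpha delta 16, alpha epsilon 9, epsilon theta 14] → take alpha epsilon (9); add alpha.
Step 6: frontier [alpha theta 12, delta theta 15, epsilon theta 14] → take alpha theta (12); add theta.
Vertex order: delta, iota, rho, beta, epsilon, alpha, theta. The 5th vertex is epsilon.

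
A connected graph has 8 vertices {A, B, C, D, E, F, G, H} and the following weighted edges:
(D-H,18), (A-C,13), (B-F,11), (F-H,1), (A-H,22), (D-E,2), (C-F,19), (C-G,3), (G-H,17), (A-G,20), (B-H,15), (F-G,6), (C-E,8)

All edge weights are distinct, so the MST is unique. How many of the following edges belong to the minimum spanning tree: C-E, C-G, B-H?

2

Kruskal's algorithm — process edges by increasing weight (ties by edge label):
F-H (1): add — endpoints in different components.
D-E (2): add — endpoints in different components.
C-G (3): add — endpoints in different components.
F-G (6): add — endpoints in different components.
C-E (8): add — endpoints in different components.
B-F (11): add — endpoints in different components.
A-C (13): add — endpoints in different components.
MST edge set: {F-H, D-E, C-G, F-G, C-E, B-F, A-C}.
Of the listed edges, {C-E, C-G} are in the MST → 2.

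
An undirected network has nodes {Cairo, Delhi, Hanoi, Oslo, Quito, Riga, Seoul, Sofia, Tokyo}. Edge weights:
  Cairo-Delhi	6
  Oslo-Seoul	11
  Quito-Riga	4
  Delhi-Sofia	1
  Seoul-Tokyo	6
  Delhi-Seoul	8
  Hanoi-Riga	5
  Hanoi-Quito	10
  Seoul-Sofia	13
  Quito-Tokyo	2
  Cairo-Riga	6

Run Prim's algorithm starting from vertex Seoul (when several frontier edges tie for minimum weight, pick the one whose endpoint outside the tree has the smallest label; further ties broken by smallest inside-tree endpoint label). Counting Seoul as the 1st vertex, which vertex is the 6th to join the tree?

Prim, starting at Seoul.
Step 1: frontier [Seoul-Tokyo 6, Delhi-Seoul 8, Oslo-Seoul 11, Seoul-Sofia 13] → take Seoul-Tokyo (6); add Tokyo.
Step 2: frontier [Delhi-Seoul 8, Oslo-Seoul 11, Seoul-Sofia 13, Quito-Tokyo 2] → take Quito-Tokyo (2); add Quito.
Step 3: frontier [Quito-Riga 4, Hanoi-Quito 10, Delhi-Seoul 8, Oslo-Seoul 11, Seoul-Sofia 13] → take Quito-Riga (4); add Riga.
Step 4: frontier [Hanoi-Quito 10, Hanoi-Riga 5, Cairo-Riga 6, Delhi-Seoul 8, Oslo-Seoul 11, Seoul-Sofia 13] → take Hanoi-Riga (5); add Hanoi.
Step 5: frontier [Cairo-Riga 6, Delhi-Seoul 8, Oslo-Seoul 11, Seoul-Sofia 13] → take Cairo-Riga (6); add Cairo.
Step 6: frontier [Cairo-Delhi 6, Delhi-Seoul 8, Oslo-Seoul 11, Seoul-Sofia 13] → take Cairo-Delhi (6); add Delhi.
Step 7: frontier [Delhi-Sofia 1, Oslo-Seoul 11, Seoul-Sofia 13] → take Delhi-Sofia (1); add Sofia.
Step 8: frontier [Oslo-Seoul 11] → take Oslo-Seoul (11); add Oslo.
Vertex order: Seoul, Tokyo, Quito, Riga, Hanoi, Cairo, Delhi, Sofia, Oslo. The 6th vertex is Cairo.

Cairo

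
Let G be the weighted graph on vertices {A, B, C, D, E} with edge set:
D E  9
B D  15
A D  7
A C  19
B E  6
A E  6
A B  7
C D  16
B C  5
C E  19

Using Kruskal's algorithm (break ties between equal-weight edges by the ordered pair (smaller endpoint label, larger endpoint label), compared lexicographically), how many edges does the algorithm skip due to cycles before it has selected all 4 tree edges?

1

Kruskal: consider edges lightest-first.
B C (5): add — endpoints in different components.
A E (6): add — endpoints in different components.
B E (6): add — endpoints in different components.
A B (7): skip — A and B already connected.
A D (7): add — endpoints in different components.
Edges rejected before the tree was complete: 1.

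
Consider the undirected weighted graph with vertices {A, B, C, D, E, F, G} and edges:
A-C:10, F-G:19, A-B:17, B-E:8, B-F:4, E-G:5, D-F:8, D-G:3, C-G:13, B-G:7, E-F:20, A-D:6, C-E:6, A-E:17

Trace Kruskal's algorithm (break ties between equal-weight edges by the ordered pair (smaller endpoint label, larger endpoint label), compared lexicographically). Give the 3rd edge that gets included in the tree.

E-G

Sort edges by weight, then run Kruskal:
D-G (3): add — endpoints in different components.
B-F (4): add — endpoints in different components.
E-G (5): add — endpoints in different components.
A-D (6): add — endpoints in different components.
C-E (6): add — endpoints in different components.
B-G (7): add — endpoints in different components.
The 3rd edge added is E-G.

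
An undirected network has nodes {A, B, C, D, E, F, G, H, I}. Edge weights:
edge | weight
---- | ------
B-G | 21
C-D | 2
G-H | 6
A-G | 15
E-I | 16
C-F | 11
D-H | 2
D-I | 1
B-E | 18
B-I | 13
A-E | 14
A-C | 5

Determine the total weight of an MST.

Kruskal's algorithm — process edges by increasing weight (ties by edge label):
D-I (1): add — endpoints in different components.
C-D (2): add — endpoints in different components.
D-H (2): add — endpoints in different components.
A-C (5): add — endpoints in different components.
G-H (6): add — endpoints in different components.
C-F (11): add — endpoints in different components.
B-I (13): add — endpoints in different components.
A-E (14): add — endpoints in different components.
MST edges: D-I, C-D, D-H, A-C, G-H, C-F, B-I, A-E; total weight 1+2+2+5+6+11+13+14 = 54.

54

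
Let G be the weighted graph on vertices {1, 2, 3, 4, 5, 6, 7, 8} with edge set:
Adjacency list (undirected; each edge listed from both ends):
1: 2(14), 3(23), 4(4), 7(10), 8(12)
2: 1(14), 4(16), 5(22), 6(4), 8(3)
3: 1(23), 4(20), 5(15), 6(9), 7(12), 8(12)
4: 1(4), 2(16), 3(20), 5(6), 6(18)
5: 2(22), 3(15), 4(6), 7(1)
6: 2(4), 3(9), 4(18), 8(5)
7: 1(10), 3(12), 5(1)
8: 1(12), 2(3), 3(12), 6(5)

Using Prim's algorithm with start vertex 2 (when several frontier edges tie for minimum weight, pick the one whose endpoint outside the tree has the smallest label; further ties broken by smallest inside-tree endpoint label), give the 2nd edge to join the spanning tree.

2-6

Prim's algorithm from 2:
Step 1: cheapest edge leaving the tree is 2-8 (3); add 8.
Step 2: cheapest edge leaving the tree is 2-6 (4); add 6.
Step 3: cheapest edge leaving the tree is 3-6 (9); add 3.
Step 4: cheapest edge leaving the tree is 1-8 (12); add 1.
Step 5: cheapest edge leaving the tree is 1-4 (4); add 4.
Step 6: cheapest edge leaving the tree is 4-5 (6); add 5.
Step 7: cheapest edge leaving the tree is 5-7 (1); add 7.
The 2nd edge added is 2-6.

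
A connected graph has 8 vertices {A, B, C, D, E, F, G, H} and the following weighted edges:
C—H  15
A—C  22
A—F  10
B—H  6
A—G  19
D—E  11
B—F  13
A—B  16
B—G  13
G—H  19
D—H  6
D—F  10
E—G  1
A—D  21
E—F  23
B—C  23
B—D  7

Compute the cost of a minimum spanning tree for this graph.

59

Kruskal: consider edges lightest-first.
E—G (1): add — endpoints in different components.
B—H (6): add — endpoints in different components.
D—H (6): add — endpoints in different components.
B—D (7): skip — B and D already connected.
A—F (10): add — endpoints in different components.
D—F (10): add — endpoints in different components.
D—E (11): add — endpoints in different components.
B—F (13): skip — B and F already connected.
B—G (13): skip — B and G already connected.
C—H (15): add — endpoints in different components.
MST edges: E—G, B—H, D—H, A—F, D—F, D—E, C—H; total weight 1+6+6+10+10+11+15 = 59.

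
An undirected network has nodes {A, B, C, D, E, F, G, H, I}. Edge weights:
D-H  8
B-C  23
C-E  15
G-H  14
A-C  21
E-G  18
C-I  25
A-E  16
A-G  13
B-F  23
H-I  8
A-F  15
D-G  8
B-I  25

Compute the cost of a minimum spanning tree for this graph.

Sort edges by weight, then run Kruskal:
D-G (8): add — endpoints in different components.
D-H (8): add — endpoints in different components.
H-I (8): add — endpoints in different components.
A-G (13): add — endpoints in different components.
G-H (14): skip — G and H already connected.
A-F (15): add — endpoints in different components.
C-E (15): add — endpoints in different components.
A-E (16): add — endpoints in different components.
E-G (18): skip — E and G already connected.
A-C (21): skip — A and C already connected.
B-C (23): add — endpoints in different components.
MST edges: D-G, D-H, H-I, A-G, A-F, C-E, A-E, B-C; total weight 8+8+8+13+15+15+16+23 = 106.

106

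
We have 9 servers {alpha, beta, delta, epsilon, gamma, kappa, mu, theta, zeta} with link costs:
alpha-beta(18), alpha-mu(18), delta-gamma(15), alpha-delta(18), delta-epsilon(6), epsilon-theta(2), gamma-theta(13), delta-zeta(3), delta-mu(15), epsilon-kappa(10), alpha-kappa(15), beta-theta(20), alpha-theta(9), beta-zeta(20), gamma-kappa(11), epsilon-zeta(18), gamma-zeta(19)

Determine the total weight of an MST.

74

Kruskal's algorithm — process edges by increasing weight (ties by edge label):
epsilon-theta (2): add — endpoints in different components.
delta-zeta (3): add — endpoints in different components.
delta-epsilon (6): add — endpoints in different components.
alpha-theta (9): add — endpoints in different components.
epsilon-kappa (10): add — endpoints in different components.
gamma-kappa (11): add — endpoints in different components.
gamma-theta (13): skip — gamma and theta already connected.
alpha-kappa (15): skip — kappa and alpha already connected.
delta-gamma (15): skip — gamma and delta already connected.
delta-mu (15): add — endpoints in different components.
alpha-beta (18): add — endpoints in different components.
MST edges: epsilon-theta, delta-zeta, delta-epsilon, alpha-theta, epsilon-kappa, gamma-kappa, delta-mu, alpha-beta; total weight 2+3+6+9+10+11+15+18 = 74.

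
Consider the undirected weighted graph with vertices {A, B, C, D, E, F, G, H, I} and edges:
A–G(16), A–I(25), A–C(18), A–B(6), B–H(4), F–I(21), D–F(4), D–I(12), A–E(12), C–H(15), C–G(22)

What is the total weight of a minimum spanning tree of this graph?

94

Prim, starting at G.
Step 1: cheapest edge leaving the tree is A–G (16); add A.
Step 2: cheapest edge leaving the tree is A–B (6); add B.
Step 3: cheapest edge leaving the tree is B–H (4); add H.
Step 4: cheapest edge leaving the tree is A–E (12); add E.
Step 5: cheapest edge leaving the tree is C–H (15); add C.
Step 6: cheapest edge leaving the tree is A–I (25); add I.
Step 7: cheapest edge leaving the tree is D–I (12); add D.
Step 8: cheapest edge leaving the tree is D–F (4); add F.
MST edges: A–G, A–B, B–H, A–E, C–H, A–I, D–I, D–F; total weight 16+6+4+12+15+25+12+4 = 94.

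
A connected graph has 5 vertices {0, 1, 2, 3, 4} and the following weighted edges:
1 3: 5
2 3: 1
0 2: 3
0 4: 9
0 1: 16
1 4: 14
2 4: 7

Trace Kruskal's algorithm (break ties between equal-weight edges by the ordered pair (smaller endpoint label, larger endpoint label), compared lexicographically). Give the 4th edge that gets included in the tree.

2-4

Sort edges by weight, then run Kruskal:
2 3 (1): add — endpoints in different components.
0 2 (3): add — endpoints in different components.
1 3 (5): add — endpoints in different components.
2 4 (7): add — endpoints in different components.
The 4th edge added is 2 4.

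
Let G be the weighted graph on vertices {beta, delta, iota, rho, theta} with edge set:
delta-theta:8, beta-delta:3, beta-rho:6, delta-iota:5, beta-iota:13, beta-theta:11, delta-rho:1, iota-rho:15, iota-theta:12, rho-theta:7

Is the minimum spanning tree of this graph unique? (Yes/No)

Yes

Kruskal: consider edges lightest-first.
delta-rho (1): add. Components now {iota} {beta} {delta,rho} {theta}
beta-delta (3): add. Components now {iota} {beta,delta,rho} {theta}
delta-iota (5): add. Components now {beta,delta,iota,rho} {theta}
beta-rho (6): skip — beta and rho already connected.
rho-theta (7): add. Components now {beta,delta,iota,rho,theta}
Every non-tree edge has weight strictly greater than the heaviest edge on the tree path between its endpoints, so the MST is unique.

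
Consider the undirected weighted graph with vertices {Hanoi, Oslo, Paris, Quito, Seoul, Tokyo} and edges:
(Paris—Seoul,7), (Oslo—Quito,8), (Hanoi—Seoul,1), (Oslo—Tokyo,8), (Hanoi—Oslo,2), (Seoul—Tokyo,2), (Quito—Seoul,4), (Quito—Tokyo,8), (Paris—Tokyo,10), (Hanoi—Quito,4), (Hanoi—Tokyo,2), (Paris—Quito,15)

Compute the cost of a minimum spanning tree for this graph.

Kruskal: consider edges lightest-first.
Hanoi—Seoul (1): add — endpoints in different components.
Hanoi—Oslo (2): add — endpoints in different components.
Hanoi—Tokyo (2): add — endpoints in different components.
Seoul—Tokyo (2): skip — Tokyo and Seoul already connected.
Hanoi—Quito (4): add — endpoints in different components.
Quito—Seoul (4): skip — Seoul and Quito already connected.
Paris—Seoul (7): add — endpoints in different components.
MST edges: Hanoi—Seoul, Hanoi—Oslo, Hanoi—Tokyo, Hanoi—Quito, Paris—Seoul; total weight 1+2+2+4+7 = 16.

16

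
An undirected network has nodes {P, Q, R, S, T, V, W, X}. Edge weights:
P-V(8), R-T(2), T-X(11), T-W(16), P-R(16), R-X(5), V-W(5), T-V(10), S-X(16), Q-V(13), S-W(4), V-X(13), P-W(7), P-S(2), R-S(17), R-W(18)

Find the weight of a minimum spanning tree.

Sort edges by weight, then run Kruskal:
P-S (2): add — endpoints in different components.
R-T (2): add — endpoints in different components.
S-W (4): add — endpoints in different components.
R-X (5): add — endpoints in different components.
V-W (5): add — endpoints in different components.
P-W (7): skip — W and P already connected.
P-V (8): skip — P and V already connected.
T-V (10): add — endpoints in different components.
T-X (11): skip — T and X already connected.
Q-V (13): add — endpoints in different components.
MST edges: P-S, R-T, S-W, R-X, V-W, T-V, Q-V; total weight 2+2+4+5+5+10+13 = 41.

41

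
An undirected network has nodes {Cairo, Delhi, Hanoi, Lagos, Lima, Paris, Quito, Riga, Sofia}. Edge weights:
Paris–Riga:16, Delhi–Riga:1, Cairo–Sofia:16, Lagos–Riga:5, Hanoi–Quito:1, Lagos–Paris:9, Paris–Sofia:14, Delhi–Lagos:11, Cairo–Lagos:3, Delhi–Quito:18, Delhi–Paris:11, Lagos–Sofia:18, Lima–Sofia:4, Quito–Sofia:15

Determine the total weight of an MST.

Kruskal's algorithm — process edges by increasing weight (ties by edge label):
Delhi–Riga (1): add — endpoints in different components.
Hanoi–Quito (1): add — endpoints in different components.
Cairo–Lagos (3): add — endpoints in different components.
Lima–Sofia (4): add — endpoints in different components.
Lagos–Riga (5): add — endpoints in different components.
Lagos–Paris (9): add — endpoints in different components.
Delhi–Lagos (11): skip — Lagos and Delhi already connected.
Delhi–Paris (11): skip — Delhi and Paris already connected.
Paris–Sofia (14): add — endpoints in different components.
Quito–Sofia (15): add — endpoints in different components.
MST edges: Delhi–Riga, Hanoi–Quito, Cairo–Lagos, Lima–Sofia, Lagos–Riga, Lagos–Paris, Paris–Sofia, Quito–Sofia; total weight 1+1+3+4+5+9+14+15 = 52.

52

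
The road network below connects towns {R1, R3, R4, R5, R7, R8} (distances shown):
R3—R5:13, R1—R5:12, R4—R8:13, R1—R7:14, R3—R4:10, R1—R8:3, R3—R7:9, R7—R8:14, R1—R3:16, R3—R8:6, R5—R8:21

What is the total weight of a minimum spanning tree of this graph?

40

Grow the tree from R8 using Prim:
Step 1: frontier [R1—R8 3, R3—R8 6, R4—R8 13, R7—R8 14, R5—R8 21] → take R1—R8 (3); add R1.
Step 2: frontier [R1—R5 12, R1—R7 14, R1—R3 16, R3—R8 6, R4—R8 13, R7—R8 14, R5—R8 21] → take R3—R8 (6); add R3.
Step 3: frontier [R1—R5 12, R1—R7 14, R3—R7 9, R3—R4 10, R3—R5 13, R4—R8 13, R7—R8 14, R5—R8 21] → take R3—R7 (9); add R7.
Step 4: frontier [R1—R5 12, R3—R4 10, R3—R5 13, R4—R8 13, R5—R8 21] → take R3—R4 (10); add R4.
Step 5: frontier [R1—R5 12, R3—R5 13, R5—R8 21] → take R1—R5 (12); add R5.
MST edges: R1—R8, R3—R8, R3—R7, R3—R4, R1—R5; total weight 3+6+9+10+12 = 40.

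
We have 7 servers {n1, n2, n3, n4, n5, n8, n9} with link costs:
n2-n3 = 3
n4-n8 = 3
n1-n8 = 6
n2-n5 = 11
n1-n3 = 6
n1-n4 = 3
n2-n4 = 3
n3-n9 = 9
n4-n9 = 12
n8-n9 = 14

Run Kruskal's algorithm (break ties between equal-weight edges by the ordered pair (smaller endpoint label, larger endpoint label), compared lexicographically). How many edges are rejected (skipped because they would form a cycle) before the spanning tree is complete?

Kruskal: consider edges lightest-first.
n1-n4 (3): add — endpoints in different components.
n2-n3 (3): add — endpoints in different components.
n2-n4 (3): add — endpoints in different components.
n4-n8 (3): add — endpoints in different components.
n1-n3 (6): skip — n1 and n3 already connected.
n1-n8 (6): skip — n8 and n1 already connected.
n3-n9 (9): add — endpoints in different components.
n2-n5 (11): add — endpoints in different components.
Edges rejected before the tree was complete: 2.

2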